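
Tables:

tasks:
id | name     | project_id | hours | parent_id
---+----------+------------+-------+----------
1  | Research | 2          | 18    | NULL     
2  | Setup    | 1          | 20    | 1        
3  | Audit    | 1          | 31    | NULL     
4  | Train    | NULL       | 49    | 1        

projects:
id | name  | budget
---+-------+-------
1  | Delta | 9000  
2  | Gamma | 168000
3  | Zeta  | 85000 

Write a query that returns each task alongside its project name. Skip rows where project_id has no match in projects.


INNER JOIN keeps only tasks rows whose project_id matches an id in projects. Walk through each task:
  - task 1 (Research): project_id=2 -> matches Gamma
  - task 2 (Setup): project_id=1 -> matches Delta
  - task 3 (Audit): project_id=1 -> matches Delta
  - task 4 (Train): project_id=NULL, no match -> dropped
So 1 of 4 rows is dropped.

SQL:
SELECT a.name, b.name AS project
FROM tasks a
INNER JOIN projects b ON a.project_id = b.id

Result:
name     | project
---------+--------
Research | Gamma  
Setup    | Delta  
Audit    | Delta  


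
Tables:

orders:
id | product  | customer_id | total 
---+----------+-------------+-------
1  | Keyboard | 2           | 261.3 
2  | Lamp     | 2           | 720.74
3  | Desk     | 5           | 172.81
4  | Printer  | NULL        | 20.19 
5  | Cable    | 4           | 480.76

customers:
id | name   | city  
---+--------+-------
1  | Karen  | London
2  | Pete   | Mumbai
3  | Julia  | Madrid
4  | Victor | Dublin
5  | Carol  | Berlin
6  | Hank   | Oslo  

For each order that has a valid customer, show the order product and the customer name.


INNER JOIN keeps only orders rows whose customer_id matches an id in customers. Walk through each order:
  - order 1 (Keyboard): customer_id=2 -> matches Pete
  - order 2 (Lamp): customer_id=2 -> matches Pete
  - order 3 (Desk): customer_id=5 -> matches Carol
  - order 4 (Printer): customer_id=NULL, no match -> dropped
  - order 5 (Cable): customer_id=4 -> matches Victor
So 1 of 5 rows is dropped.

SQL:
SELECT a.product, b.name AS customer
FROM orders a
INNER JOIN customers b ON a.customer_id = b.id

Result:
product  | customer
---------+---------
Keyboard | Pete    
Lamp     | Pete    
Desk     | Carol   
Cable    | Victor  


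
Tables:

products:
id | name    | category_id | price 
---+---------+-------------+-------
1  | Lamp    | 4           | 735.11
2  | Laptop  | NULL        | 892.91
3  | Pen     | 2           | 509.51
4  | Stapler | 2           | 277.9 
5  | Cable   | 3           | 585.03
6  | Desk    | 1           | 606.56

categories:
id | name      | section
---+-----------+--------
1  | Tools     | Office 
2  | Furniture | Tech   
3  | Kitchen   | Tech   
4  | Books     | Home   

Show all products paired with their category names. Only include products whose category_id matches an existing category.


INNER JOIN keeps only products rows whose category_id matches an id in categories. Walk through each product:
  - product 1 (Lamp): category_id=4 -> matches Books
  - product 2 (Laptop): category_id=NULL, no match -> dropped
  - product 3 (Pen): category_id=2 -> matches Furniture
  - product 4 (Stapler): category_id=2 -> matches Furniture
  - product 5 (Cable): category_id=3 -> matches Kitchen
  - product 6 (Desk): category_id=1 -> matches Tools
So 1 of 6 rows is dropped.

SQL:
SELECT a.name, b.name AS category
FROM products a
INNER JOIN categories b ON a.category_id = b.id

Result:
name    | category 
--------+----------
Lamp    | Books    
Pen     | Furniture
Stapler | Furniture
Cable   | Kitchen  
Desk    | Tools    


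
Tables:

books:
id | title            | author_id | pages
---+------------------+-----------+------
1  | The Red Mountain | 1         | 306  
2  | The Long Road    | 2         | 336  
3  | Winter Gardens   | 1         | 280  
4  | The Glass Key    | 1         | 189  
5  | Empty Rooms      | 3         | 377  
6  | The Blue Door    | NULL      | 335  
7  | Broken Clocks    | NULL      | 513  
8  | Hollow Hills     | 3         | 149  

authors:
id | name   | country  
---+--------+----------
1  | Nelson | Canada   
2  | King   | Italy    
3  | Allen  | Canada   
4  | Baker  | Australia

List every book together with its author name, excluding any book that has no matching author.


INNER JOIN keeps only books rows whose author_id matches an id in authors. Walk through each book:
  - book 1 (The Red Mountain): author_id=1 -> matches Nelson
  - book 2 (The Long Road): author_id=2 -> matches King
  - book 3 (Winter Gardens): author_id=1 -> matches Nelson
  - book 4 (The Glass Key): author_id=1 -> matches Nelson
  - book 5 (Empty Rooms): author_id=3 -> matches Allen
  - book 6 (The Blue Door): author_id=NULL, no match -> dropped
  - book 7 (Broken Clocks): author_id=NULL, no match -> dropped
  - book 8 (Hollow Hills): author_id=3 -> matches Allen
So 2 of 8 rows are dropped.

SQL:
SELECT a.title, b.name AS author
FROM books a
INNER JOIN authors b ON a.author_id = b.id

Result:
title            | author
-----------------+-------
The Red Mountain | Nelson
The Long Road    | King  
Winter Gardens   | Nelson
The Glass Key    | Nelson
Empty Rooms      | Allen 
Hollow Hills     | Allen 


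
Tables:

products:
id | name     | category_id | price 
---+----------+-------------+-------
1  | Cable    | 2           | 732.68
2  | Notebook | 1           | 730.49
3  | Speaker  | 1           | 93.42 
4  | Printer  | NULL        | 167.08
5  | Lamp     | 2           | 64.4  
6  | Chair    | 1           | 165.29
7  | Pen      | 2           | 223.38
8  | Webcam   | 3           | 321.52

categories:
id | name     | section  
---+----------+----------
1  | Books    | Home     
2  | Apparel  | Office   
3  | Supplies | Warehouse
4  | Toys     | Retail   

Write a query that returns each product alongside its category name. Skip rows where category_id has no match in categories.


INNER JOIN keeps only products rows whose category_id matches an id in categories. Walk through each product:
  - product 1 (Cable): category_id=2 -> matches Apparel
  - product 2 (Notebook): category_id=1 -> matches Books
  - product 3 (Speaker): category_id=1 -> matches Books
  - product 4 (Printer): category_id=NULL, no match -> dropped
  - product 5 (Lamp): category_id=2 -> matches Apparel
  - product 6 (Chair): category_id=1 -> matches Books
  - product 7 (Pen): category_id=2 -> matches Apparel
  - product 8 (Webcam): category_id=3 -> matches Supplies
So 1 of 8 rows is dropped.

SQL:
SELECT a.name, b.name AS category
FROM products a
INNER JOIN categories b ON a.category_id = b.id

Result:
name     | category
---------+---------
Cable    | Apparel 
Notebook | Books   
Speaker  | Books   
Lamp     | Apparel 
Chair    | Books   
Pen      | Apparel 
Webcam   | Supplies


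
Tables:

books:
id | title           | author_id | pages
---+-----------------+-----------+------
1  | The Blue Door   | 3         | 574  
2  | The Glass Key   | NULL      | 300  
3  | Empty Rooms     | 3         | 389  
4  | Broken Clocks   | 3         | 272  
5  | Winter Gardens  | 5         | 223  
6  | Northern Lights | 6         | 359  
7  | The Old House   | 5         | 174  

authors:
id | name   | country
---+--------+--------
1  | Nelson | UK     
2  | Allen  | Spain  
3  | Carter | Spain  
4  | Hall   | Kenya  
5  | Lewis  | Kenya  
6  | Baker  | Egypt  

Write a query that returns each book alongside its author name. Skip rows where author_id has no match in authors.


INNER JOIN keeps only books rows whose author_id matches an id in authors. Walk through each book:
  - book 1 (The Blue Door): author_id=3 -> matches Carter
  - book 2 (The Glass Key): author_id=NULL, no match -> dropped
  - book 3 (Empty Rooms): author_id=3 -> matches Carter
  - book 4 (Broken Clocks): author_id=3 -> matches Carter
  - book 5 (Winter Gardens): author_id=5 -> matches Lewis
  - book 6 (Northern Lights): author_id=6 -> matches Baker
  - book 7 (The Old House): author_id=5 -> matches Lewis
So 1 of 7 rows is dropped.

SQL:
SELECT a.title, b.name AS author
FROM books a
INNER JOIN authors b ON a.author_id = b.id

Result:
title           | author
----------------+-------
The Blue Door   | Carter
Empty Rooms     | Carter
Broken Clocks   | Carter
Winter Gardens  | Lewis 
Northern Lights | Baker 
The Old House   | Lewis 


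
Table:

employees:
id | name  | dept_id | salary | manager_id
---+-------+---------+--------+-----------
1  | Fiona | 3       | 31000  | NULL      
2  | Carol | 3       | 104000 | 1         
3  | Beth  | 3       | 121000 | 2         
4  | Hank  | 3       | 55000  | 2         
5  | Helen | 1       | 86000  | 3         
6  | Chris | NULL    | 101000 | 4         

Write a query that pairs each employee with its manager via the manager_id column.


This is a self-join: employees is joined to a second copy of itself, matching each row's manager_id to another row's id. Use LEFT JOIN so rows with manager_id=NULL are kept.
  - employee 1 (Fiona): manager_id=NULL -> NULL
  - employee 2 (Carol): manager_id=1 -> Fiona
  - employee 3 (Beth): manager_id=2 -> Carol
  - employee 4 (Hank): manager_id=2 -> Carol
  - employee 5 (Helen): manager_id=3 -> Beth
  - employee 6 (Chris): manager_id=4 -> Hank

SQL:
SELECT a.name AS item, b.name AS manager
FROM employees a
LEFT JOIN employees b ON a.manager_id = b.id

Result:
item  | manager
------+--------
Fiona | NULL   
Carol | Fiona  
Beth  | Carol  
Hank  | Carol  
Helen | Beth   
Chris | Hank   


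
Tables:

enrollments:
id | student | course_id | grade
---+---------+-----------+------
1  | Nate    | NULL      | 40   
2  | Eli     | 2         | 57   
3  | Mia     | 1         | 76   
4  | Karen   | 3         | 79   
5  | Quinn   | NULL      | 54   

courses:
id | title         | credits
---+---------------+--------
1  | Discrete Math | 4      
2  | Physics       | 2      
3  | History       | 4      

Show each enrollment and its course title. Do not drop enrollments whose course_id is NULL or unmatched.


LEFT JOIN keeps every row from enrollments (the left table); where course_id has no match in courses, the course columns become NULL. Walk through each enrollment:
  - enrollment 1 (Nate): course_id=NULL, no match -> kept with NULL
  - enrollment 2 (Eli): course_id=2 -> matches Physics
  - enrollment 3 (Mia): course_id=1 -> matches Discrete Math
  - enrollment 4 (Karen): course_id=3 -> matches History
  - enrollment 5 (Quinn): course_id=NULL, no match -> kept with NULL
All 5 rows appear; 2 have NULL course.

SQL:
SELECT a.student, b.title AS course
FROM enrollments a
LEFT JOIN courses b ON a.course_id = b.id

Result:
student | course       
--------+--------------
Nate    | NULL         
Eli     | Physics      
Mia     | Discrete Math
Karen   | History      
Quinn   | NULL         


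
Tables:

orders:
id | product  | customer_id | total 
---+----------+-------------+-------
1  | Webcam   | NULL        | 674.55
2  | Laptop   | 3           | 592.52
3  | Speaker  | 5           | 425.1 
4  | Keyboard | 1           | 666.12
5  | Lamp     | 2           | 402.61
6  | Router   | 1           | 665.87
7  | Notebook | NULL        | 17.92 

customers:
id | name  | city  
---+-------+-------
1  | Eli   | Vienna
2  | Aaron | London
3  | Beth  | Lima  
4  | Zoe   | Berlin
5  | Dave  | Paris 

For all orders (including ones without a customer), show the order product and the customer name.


LEFT JOIN keeps every row from orders (the left table); where customer_id has no match in customers, the customer columns become NULL. Walk through each order:
  - order 1 (Webcam): customer_id=NULL, no match -> kept with NULL
  - order 2 (Laptop): customer_id=3 -> matches Beth
  - order 3 (Speaker): customer_id=5 -> matches Dave
  - order 4 (Keyboard): customer_id=1 -> matches Eli
  - order 5 (Lamp): customer_id=2 -> matches Aaron
  - order 6 (Router): customer_id=1 -> matches Eli
  - order 7 (Notebook): customer_id=NULL, no match -> kept with NULL
All 7 rows appear; 2 have NULL customer.

SQL:
SELECT a.product, b.name AS customer
FROM orders a
LEFT JOIN customers b ON a.customer_id = b.id

Result:
product  | customer
---------+---------
Webcam   | NULL    
Laptop   | Beth    
Speaker  | Dave    
Keyboard | Eli     
Lamp     | Aaron   
Router   | Eli     
Notebook | NULL    


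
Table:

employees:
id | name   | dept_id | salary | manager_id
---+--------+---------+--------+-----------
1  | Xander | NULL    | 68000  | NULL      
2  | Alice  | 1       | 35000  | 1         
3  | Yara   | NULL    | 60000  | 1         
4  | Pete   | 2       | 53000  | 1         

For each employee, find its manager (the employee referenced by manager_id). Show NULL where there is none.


This is a self-join: employees is joined to a second copy of itself, matching each row's manager_id to another row's id. Use LEFT JOIN so rows with manager_id=NULL are kept.
  - employee 1 (Xander): manager_id=NULL -> NULL
  - employee 2 (Alice): manager_id=1 -> Xander
  - employee 3 (Yara): manager_id=1 -> Xander
  - employee 4 (Pete): manager_id=1 -> Xander

SQL:
SELECT a.name AS item, b.name AS manager
FROM employees a
LEFT JOIN employees b ON a.manager_id = b.id

Result:
item   | manager
-------+--------
Xander | NULL   
Alice  | Xander 
Yara   | Xander 
Pete   | Xander 


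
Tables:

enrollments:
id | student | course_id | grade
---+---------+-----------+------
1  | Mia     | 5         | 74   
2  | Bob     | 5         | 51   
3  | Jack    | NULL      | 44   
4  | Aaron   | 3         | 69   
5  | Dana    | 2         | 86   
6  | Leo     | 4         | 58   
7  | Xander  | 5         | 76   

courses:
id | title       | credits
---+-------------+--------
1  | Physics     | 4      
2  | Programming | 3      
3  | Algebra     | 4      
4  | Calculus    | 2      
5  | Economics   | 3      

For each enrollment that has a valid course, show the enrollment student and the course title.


INNER JOIN keeps only enrollments rows whose course_id matches an id in courses. Walk through each enrollment:
  - enrollment 1 (Mia): course_id=5 -> matches Economics
  - enrollment 2 (Bob): course_id=5 -> matches Economics
  - enrollment 3 (Jack): course_id=NULL, no match -> dropped
  - enrollment 4 (Aaron): course_id=3 -> matches Algebra
  - enrollment 5 (Dana): course_id=2 -> matches Programming
  - enrollment 6 (Leo): course_id=4 -> matches Calculus
  - enrollment 7 (Xander): course_id=5 -> matches Economics
So 1 of 7 rows is dropped.

SQL:
SELECT a.student, b.title AS course
FROM enrollments a
INNER JOIN courses b ON a.course_id = b.id

Result:
student | course     
--------+------------
Mia     | Economics  
Bob     | Economics  
Aaron   | Algebra    
Dana    | Programming
Leo     | Calculus   
Xander  | Economics  


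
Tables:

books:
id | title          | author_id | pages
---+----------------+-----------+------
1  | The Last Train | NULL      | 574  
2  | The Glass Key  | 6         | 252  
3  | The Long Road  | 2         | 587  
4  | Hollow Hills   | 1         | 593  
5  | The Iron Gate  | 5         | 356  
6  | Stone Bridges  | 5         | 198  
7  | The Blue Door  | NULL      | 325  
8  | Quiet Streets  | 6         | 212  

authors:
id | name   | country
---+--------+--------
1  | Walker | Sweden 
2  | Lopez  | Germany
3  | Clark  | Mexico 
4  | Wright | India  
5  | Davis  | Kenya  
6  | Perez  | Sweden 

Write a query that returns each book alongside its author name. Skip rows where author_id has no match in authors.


INNER JOIN keeps only books rows whose author_id matches an id in authors. Walk through each book:
  - book 1 (The Last Train): author_id=NULL, no match -> dropped
  - book 2 (The Glass Key): author_id=6 -> matches Perez
  - book 3 (The Long Road): author_id=2 -> matches Lopez
  - book 4 (Hollow Hills): author_id=1 -> matches Walker
  - book 5 (The Iron Gate): author_id=5 -> matches Davis
  - book 6 (Stone Bridges): author_id=5 -> matches Davis
  - book 7 (The Blue Door): author_id=NULL, no match -> dropped
  - book 8 (Quiet Streets): author_id=6 -> matches Perez
So 2 of 8 rows are dropped.

SQL:
SELECT a.title, b.name AS author
FROM books a
INNER JOIN authors b ON a.author_id = b.id

Result:
title         | author
--------------+-------
The Glass Key | Perez 
The Long Road | Lopez 
Hollow Hills  | Walker
The Iron Gate | Davis 
Stone Bridges | Davis 
Quiet Streets | Perez 


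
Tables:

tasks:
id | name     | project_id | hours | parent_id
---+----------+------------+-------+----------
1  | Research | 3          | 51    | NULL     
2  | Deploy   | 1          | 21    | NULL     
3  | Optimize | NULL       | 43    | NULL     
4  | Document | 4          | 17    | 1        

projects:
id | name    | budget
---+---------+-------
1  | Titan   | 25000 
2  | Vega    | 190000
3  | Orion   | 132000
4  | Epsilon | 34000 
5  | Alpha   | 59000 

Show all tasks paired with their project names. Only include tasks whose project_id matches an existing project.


INNER JOIN keeps only tasks rows whose project_id matches an id in projects. Walk through each task:
  - task 1 (Research): project_id=3 -> matches Orion
  - task 2 (Deploy): project_id=1 -> matches Titan
  - task 3 (Optimize): project_id=NULL, no match -> dropped
  - task 4 (Document): project_id=4 -> matches Epsilon
So 1 of 4 rows is dropped.

SQL:
SELECT a.name, b.name AS project
FROM tasks a
INNER JOIN projects b ON a.project_id = b.id

Result:
name     | project
---------+--------
Research | Orion  
Deploy   | Titan  
Document | Epsilon


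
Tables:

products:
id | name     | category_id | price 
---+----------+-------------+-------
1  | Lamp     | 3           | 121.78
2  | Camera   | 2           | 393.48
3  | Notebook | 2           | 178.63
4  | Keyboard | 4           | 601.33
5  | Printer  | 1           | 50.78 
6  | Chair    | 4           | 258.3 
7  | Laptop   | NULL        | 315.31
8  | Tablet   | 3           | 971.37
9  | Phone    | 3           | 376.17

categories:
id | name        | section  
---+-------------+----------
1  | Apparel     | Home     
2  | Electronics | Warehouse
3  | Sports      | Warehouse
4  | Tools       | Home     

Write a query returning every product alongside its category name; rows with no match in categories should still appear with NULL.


LEFT JOIN keeps every row from products (the left table); where category_id has no match in categories, the category columns become NULL. Walk through each product:
  - product 1 (Lamp): category_id=3 -> matches Sports
  - product 2 (Camera): category_id=2 -> matches Electronics
  - product 3 (Notebook): category_id=2 -> matches Electronics
  - product 4 (Keyboard): category_id=4 -> matches Tools
  - product 5 (Printer): category_id=1 -> matches Apparel
  - product 6 (Chair): category_id=4 -> matches Tools
  - product 7 (Laptop): category_id=NULL, no match -> kept with NULL
  - product 8 (Tablet): category_id=3 -> matches Sports
  - product 9 (Phone): category_id=3 -> matches Sports
All 9 rows appear; 1 has NULL category.

SQL:
SELECT a.name, b.name AS category
FROM products a
LEFT JOIN categories b ON a.category_id = b.id

Result:
name     | category   
---------+------------
Lamp     | Sports     
Camera   | Electronics
Notebook | Electronics
Keyboard | Tools      
Printer  | Apparel    
Chair    | Tools      
Laptop   | NULL       
Tablet   | Sports     
Phone    | Sports     


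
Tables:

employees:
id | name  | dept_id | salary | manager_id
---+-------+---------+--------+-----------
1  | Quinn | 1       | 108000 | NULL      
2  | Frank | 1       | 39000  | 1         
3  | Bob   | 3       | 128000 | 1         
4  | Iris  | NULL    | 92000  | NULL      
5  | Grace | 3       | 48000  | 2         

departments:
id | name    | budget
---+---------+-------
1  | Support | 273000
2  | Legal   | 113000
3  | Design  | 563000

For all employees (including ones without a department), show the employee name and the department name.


LEFT JOIN keeps every row from employees (the left table); where dept_id has no match in departments, the department columns become NULL. Walk through each employee:
  - employee 1 (Quinn): dept_id=1 -> matches Support
  - employee 2 (Frank): dept_id=1 -> matches Support
  - employee 3 (Bob): dept_id=3 -> matches Design
  - employee 4 (Iris): dept_id=NULL, no match -> kept with NULL
  - employee 5 (Grace): dept_id=3 -> matches Design
All 5 rows appear; 1 has NULL department.

SQL:
SELECT a.name, b.name AS department
FROM employees a
LEFT JOIN departments b ON a.dept_id = b.id

Result:
name  | department
------+-----------
Quinn | Support   
Frank | Support   
Bob   | Design    
Iris  | NULL      
Grace | Design    


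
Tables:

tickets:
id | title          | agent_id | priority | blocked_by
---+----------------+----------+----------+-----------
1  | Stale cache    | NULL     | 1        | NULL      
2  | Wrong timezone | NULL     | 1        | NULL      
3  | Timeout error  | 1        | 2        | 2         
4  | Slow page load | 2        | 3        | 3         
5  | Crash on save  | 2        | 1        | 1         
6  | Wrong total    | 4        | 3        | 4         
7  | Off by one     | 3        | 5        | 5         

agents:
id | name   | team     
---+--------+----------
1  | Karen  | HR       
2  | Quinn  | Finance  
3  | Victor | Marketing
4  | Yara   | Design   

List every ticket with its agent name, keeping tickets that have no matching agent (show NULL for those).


LEFT JOIN keeps every row from tickets (the left table); where agent_id has no match in agents, the agent columns become NULL. Walk through each ticket:
  - ticket 1 (Stale cache): agent_id=NULL, no match -> kept with NULL
  - ticket 2 (Wrong timezone): agent_id=NULL, no match -> kept with NULL
  - ticket 3 (Timeout error): agent_id=1 -> matches Karen
  - ticket 4 (Slow page load): agent_id=2 -> matches Quinn
  - ticket 5 (Crash on save): agent_id=2 -> matches Quinn
  - ticket 6 (Wrong total): agent_id=4 -> matches Yara
  - ticket 7 (Off by one): agent_id=3 -> matches Victor
All 7 rows appear; 2 have NULL agent.

SQL:
SELECT a.title, b.name AS agent
FROM tickets a
LEFT JOIN agents b ON a.agent_id = b.id

Result:
title          | agent 
---------------+-------
Stale cache    | NULL  
Wrong timezone | NULL  
Timeout error  | Karen 
Slow page load | Quinn 
Crash on save  | Quinn 
Wrong total    | Yara  
Off by one     | Victor


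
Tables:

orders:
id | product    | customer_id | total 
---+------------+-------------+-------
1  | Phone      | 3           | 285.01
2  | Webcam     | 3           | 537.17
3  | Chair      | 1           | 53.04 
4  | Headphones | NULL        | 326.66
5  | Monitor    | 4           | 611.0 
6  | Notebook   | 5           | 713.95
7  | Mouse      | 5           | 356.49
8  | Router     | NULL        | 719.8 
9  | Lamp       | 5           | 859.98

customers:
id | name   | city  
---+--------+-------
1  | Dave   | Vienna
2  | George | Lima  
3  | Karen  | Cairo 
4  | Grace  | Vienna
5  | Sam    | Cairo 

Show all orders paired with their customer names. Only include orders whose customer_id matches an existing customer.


INNER JOIN keeps only orders rows whose customer_id matches an id in customers. Walk through each order:
  - order 1 (Phone): customer_id=3 -> matches Karen
  - order 2 (Webcam): customer_id=3 -> matches Karen
  - order 3 (Chair): customer_id=1 -> matches Dave
  - order 4 (Headphones): customer_id=NULL, no match -> dropped
  - order 5 (Monitor): customer_id=4 -> matches Grace
  - order 6 (Notebook): customer_id=5 -> matches Sam
  - order 7 (Mouse): customer_id=5 -> matches Sam
  - order 8 (Router): customer_id=NULL, no match -> dropped
  - order 9 (Lamp): customer_id=5 -> matches Sam
So 2 of 9 rows are dropped.

SQL:
SELECT a.product, b.name AS customer
FROM orders a
INNER JOIN customers b ON a.customer_id = b.id

Result:
product  | customer
---------+---------
Phone    | Karen   
Webcam   | Karen   
Chair    | Dave    
Monitor  | Grace   
Notebook | Sam     
Mouse    | Sam     
Lamp     | Sam     


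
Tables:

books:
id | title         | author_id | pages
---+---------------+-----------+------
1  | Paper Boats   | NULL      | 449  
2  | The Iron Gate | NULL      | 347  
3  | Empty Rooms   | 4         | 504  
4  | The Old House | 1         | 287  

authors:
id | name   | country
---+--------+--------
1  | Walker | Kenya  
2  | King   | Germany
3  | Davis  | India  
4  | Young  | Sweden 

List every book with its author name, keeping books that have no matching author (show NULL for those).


LEFT JOIN keeps every row from books (the left table); where author_id has no match in authors, the author columns become NULL. Walk through each book:
  - book 1 (Paper Boats): author_id=NULL, no match -> kept with NULL
  - book 2 (The Iron Gate): author_id=NULL, no match -> kept with NULL
  - book 3 (Empty Rooms): author_id=4 -> matches Young
  - book 4 (The Old House): author_id=1 -> matches Walker
All 4 rows appear; 2 have NULL author.

SQL:
SELECT a.title, b.name AS author
FROM books a
LEFT JOIN authors b ON a.author_id = b.id

Result:
title         | author
--------------+-------
Paper Boats   | NULL  
The Iron Gate | NULL  
Empty Rooms   | Young 
The Old House | Walker


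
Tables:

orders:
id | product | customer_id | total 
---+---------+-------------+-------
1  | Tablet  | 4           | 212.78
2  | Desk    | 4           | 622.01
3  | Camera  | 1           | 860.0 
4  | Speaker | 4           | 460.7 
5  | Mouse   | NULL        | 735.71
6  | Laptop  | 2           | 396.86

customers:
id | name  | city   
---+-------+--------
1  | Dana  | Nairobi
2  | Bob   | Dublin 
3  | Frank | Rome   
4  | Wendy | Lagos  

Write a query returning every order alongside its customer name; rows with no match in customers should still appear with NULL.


LEFT JOIN keeps every row from orders (the left table); where customer_id has no match in customers, the customer columns become NULL. Walk through each order:
  - order 1 (Tablet): customer_id=4 -> matches Wendy
  - order 2 (Desk): customer_id=4 -> matches Wendy
  - order 3 (Camera): customer_id=1 -> matches Dana
  - order 4 (Speaker): customer_id=4 -> matches Wendy
  - order 5 (Mouse): customer_id=NULL, no match -> kept with NULL
  - order 6 (Laptop): customer_id=2 -> matches Bob
All 6 rows appear; 1 has NULL customer.

SQL:
SELECT a.product, b.name AS customer
FROM orders a
LEFT JOIN customers b ON a.customer_id = b.id

Result:
product | customer
--------+---------
Tablet  | Wendy   
Desk    | Wendy   
Camera  | Dana    
Speaker | Wendy   
Mouse   | NULL    
Laptop  | Bob     


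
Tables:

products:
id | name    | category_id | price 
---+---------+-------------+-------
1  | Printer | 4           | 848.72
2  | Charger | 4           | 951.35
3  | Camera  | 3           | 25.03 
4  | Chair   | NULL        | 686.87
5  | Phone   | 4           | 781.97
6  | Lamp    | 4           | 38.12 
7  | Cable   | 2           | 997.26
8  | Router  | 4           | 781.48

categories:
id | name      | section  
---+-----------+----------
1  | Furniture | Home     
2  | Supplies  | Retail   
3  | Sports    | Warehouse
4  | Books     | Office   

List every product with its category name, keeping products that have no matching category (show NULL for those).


LEFT JOIN keeps every row from products (the left table); where category_id has no match in categories, the category columns become NULL. Walk through each product:
  - product 1 (Printer): category_id=4 -> matches Books
  - product 2 (Charger): category_id=4 -> matches Books
  - product 3 (Camera): category_id=3 -> matches Sports
  - product 4 (Chair): category_id=NULL, no match -> kept with NULL
  - product 5 (Phone): category_id=4 -> matches Books
  - product 6 (Lamp): category_id=4 -> matches Books
  - product 7 (Cable): category_id=2 -> matches Supplies
  - product 8 (Router): category_id=4 -> matches Books
All 8 rows appear; 1 has NULL category.

SQL:
SELECT a.name, b.name AS category
FROM products a
LEFT JOIN categories b ON a.category_id = b.id

Result:
name    | category
--------+---------
Printer | Books   
Charger | Books   
Camera  | Sports  
Chair   | NULL    
Phone   | Books   
Lamp    | Books   
Cable   | Supplies
Router  | Books   


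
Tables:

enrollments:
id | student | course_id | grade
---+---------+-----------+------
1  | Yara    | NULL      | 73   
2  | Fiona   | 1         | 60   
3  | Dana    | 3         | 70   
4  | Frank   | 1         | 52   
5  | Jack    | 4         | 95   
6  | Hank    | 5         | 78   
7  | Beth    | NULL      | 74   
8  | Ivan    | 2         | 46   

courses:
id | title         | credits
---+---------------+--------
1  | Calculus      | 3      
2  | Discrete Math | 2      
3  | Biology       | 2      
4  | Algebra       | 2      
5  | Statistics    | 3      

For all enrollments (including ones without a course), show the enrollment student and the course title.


LEFT JOIN keeps every row from enrollments (the left table); where course_id has no match in courses, the course columns become NULL. Walk through each enrollment:
  - enrollment 1 (Yara): course_id=NULL, no match -> kept with NULL
  - enrollment 2 (Fiona): course_id=1 -> matches Calculus
  - enrollment 3 (Dana): course_id=3 -> matches Biology
  - enrollment 4 (Frank): course_id=1 -> matches Calculus
  - enrollment 5 (Jack): course_id=4 -> matches Algebra
  - enrollment 6 (Hank): course_id=5 -> matches Statistics
  - enrollment 7 (Beth): course_id=NULL, no match -> kept with NULL
  - enrollment 8 (Ivan): course_id=2 -> matches Discrete Math
All 8 rows appear; 2 have NULL course.

SQL:
SELECT a.student, b.title AS course
FROM enrollments a
LEFT JOIN courses b ON a.course_id = b.id

Result:
student | course       
--------+--------------
Yara    | NULL         
Fiona   | Calculus     
Dana    | Biology      
Frank   | Calculus     
Jack    | Algebra      
Hank    | Statistics   
Beth    | NULL         
Ivan    | Discrete Math


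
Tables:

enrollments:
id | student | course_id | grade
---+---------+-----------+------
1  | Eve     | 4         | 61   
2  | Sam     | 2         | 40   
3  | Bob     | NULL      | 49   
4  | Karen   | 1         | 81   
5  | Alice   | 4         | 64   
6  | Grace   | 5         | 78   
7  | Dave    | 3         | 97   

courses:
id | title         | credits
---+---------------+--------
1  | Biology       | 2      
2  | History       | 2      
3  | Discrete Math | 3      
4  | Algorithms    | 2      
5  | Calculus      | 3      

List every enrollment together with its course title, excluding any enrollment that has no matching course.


INNER JOIN keeps only enrollments rows whose course_id matches an id in courses. Walk through each enrollment:
  - enrollment 1 (Eve): course_id=4 -> matches Algorithms
  - enrollment 2 (Sam): course_id=2 -> matches History
  - enrollment 3 (Bob): course_id=NULL, no match -> dropped
  - enrollment 4 (Karen): course_id=1 -> matches Biology
  - enrollment 5 (Alice): course_id=4 -> matches Algorithms
  - enrollment 6 (Grace): course_id=5 -> matches Calculus
  - enrollment 7 (Dave): course_id=3 -> matches Discrete Math
So 1 of 7 rows is dropped.

SQL:
SELECT a.student, b.title AS course
FROM enrollments a
INNER JOIN courses b ON a.course_id = b.id

Result:
student | course       
--------+--------------
Eve     | Algorithms   
Sam     | History      
Karen   | Biology      
Alice   | Algorithms   
Grace   | Calculus     
Dave    | Discrete Math


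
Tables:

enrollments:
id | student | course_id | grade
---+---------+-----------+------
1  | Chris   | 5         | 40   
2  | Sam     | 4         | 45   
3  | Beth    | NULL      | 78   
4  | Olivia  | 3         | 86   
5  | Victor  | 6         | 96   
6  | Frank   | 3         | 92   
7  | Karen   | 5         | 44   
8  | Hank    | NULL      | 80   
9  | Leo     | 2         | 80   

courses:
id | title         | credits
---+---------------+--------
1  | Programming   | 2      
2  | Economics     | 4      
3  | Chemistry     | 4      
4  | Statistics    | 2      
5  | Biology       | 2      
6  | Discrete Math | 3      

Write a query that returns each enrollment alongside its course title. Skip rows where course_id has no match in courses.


INNER JOIN keeps only enrollments rows whose course_id matches an id in courses. Walk through each enrollment:
  - enrollment 1 (Chris): course_id=5 -> matches Biology
  - enrollment 2 (Sam): course_id=4 -> matches Statistics
  - enrollment 3 (Beth): course_id=NULL, no match -> dropped
  - enrollment 4 (Olivia): course_id=3 -> matches Chemistry
  - enrollment 5 (Victor): course_id=6 -> matches Discrete Math
  - enrollment 6 (Frank): course_id=3 -> matches Chemistry
  - enrollment 7 (Karen): course_id=5 -> matches Biology
  - enrollment 8 (Hank): course_id=NULL, no match -> dropped
  - enrollment 9 (Leo): course_id=2 -> matches Economics
So 2 of 9 rows are dropped.

SQL:
SELECT a.student, b.title AS course
FROM enrollments a
INNER JOIN courses b ON a.course_id = b.id

Result:
student | course       
--------+--------------
Chris   | Biology      
Sam     | Statistics   
Olivia  | Chemistry    
Victor  | Discrete Math
Frank   | Chemistry    
Karen   | Biology      
Leo     | Economics    


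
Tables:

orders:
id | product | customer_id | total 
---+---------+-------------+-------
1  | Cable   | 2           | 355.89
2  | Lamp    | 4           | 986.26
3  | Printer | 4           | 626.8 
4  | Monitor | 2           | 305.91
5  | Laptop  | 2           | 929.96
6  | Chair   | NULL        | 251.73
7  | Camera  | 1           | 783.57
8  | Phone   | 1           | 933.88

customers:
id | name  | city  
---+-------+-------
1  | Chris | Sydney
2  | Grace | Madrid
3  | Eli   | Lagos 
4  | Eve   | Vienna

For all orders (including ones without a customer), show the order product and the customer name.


LEFT JOIN keeps every row from orders (the left table); where customer_id has no match in customers, the customer columns become NULL. Walk through each order:
  - order 1 (Cable): customer_id=2 -> matches Grace
  - order 2 (Lamp): customer_id=4 -> matches Eve
  - order 3 (Printer): customer_id=4 -> matches Eve
  - order 4 (Monitor): customer_id=2 -> matches Grace
  - order 5 (Laptop): customer_id=2 -> matches Grace
  - order 6 (Chair): customer_id=NULL, no match -> kept with NULL
  - order 7 (Camera): customer_id=1 -> matches Chris
  - order 8 (Phone): customer_id=1 -> matches Chris
All 8 rows appear; 1 has NULL customer.

SQL:
SELECT a.product, b.name AS customer
FROM orders a
LEFT JOIN customers b ON a.customer_id = b.id

Result:
product | customer
--------+---------
Cable   | Grace   
Lamp    | Eve     
Printer | Eve     
Monitor | Grace   
Laptop  | Grace   
Chair   | NULL    
Camera  | Chris   
Phone   | Chris   


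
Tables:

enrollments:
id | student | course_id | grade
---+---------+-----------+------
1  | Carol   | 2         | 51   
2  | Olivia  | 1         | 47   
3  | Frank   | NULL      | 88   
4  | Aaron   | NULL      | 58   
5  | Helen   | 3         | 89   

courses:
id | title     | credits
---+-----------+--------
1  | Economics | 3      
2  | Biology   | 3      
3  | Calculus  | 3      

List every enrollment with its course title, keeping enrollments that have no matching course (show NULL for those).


LEFT JOIN keeps every row from enrollments (the left table); where course_id has no match in courses, the course columns become NULL. Walk through each enrollment:
  - enrollment 1 (Carol): course_id=2 -> matches Biology
  - enrollment 2 (Olivia): course_id=1 -> matches Economics
  - enrollment 3 (Frank): course_id=NULL, no match -> kept with NULL
  - enrollment 4 (Aaron): course_id=NULL, no match -> kept with NULL
  - enrollment 5 (Helen): course_id=3 -> matches Calculus
All 5 rows appear; 2 have NULL course.

SQL:
SELECT a.student, b.title AS course
FROM enrollments a
LEFT JOIN courses b ON a.course_id = b.id

Result:
student | course   
--------+----------
Carol   | Biology  
Olivia  | Economics
Frank   | NULL     
Aaron   | NULL     
Helen   | Calculus 


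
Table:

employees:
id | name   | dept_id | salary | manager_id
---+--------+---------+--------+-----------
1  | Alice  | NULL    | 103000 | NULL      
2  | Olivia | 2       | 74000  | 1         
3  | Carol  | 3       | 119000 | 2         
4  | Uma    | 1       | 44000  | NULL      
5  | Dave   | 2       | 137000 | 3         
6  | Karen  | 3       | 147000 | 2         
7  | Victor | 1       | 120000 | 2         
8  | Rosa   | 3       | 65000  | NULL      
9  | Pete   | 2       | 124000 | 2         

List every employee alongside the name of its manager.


This is a self-join: employees is joined to a second copy of itself, matching each row's manager_id to another row's id. Use LEFT JOIN so rows with manager_id=NULL are kept.
  - employee 1 (Alice): manager_id=NULL -> NULL
  - employee 2 (Olivia): manager_id=1 -> Alice
  - employee 3 (Carol): manager_id=2 -> Olivia
  - employee 4 (Uma): manager_id=NULL -> NULL
  - employee 5 (Dave): manager_id=3 -> Carol
  - employee 6 (Karen): manager_id=2 -> Olivia
  - employee 7 (Victor): manager_id=2 -> Olivia
  - employee 8 (Rosa): manager_id=NULL -> NULL
  - employee 9 (Pete): manager_id=2 -> Olivia

SQL:
SELECT a.name AS item, b.name AS manager
FROM employees a
LEFT JOIN employees b ON a.manager_id = b.id

Result:
item   | manager
-------+--------
Alice  | NULL   
Olivia | Alice  
Carol  | Olivia 
Uma    | NULL   
Dave   | Carol  
Karen  | Olivia 
Victor | Olivia 
Rosa   | NULL   
Pete   | Olivia 


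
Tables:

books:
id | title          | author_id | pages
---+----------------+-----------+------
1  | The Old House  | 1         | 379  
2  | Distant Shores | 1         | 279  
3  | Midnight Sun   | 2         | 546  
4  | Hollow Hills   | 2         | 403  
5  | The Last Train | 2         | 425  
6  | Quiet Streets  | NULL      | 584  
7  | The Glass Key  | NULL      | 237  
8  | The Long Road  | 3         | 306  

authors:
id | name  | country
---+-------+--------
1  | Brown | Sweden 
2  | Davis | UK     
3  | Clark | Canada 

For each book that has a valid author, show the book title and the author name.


INNER JOIN keeps only books rows whose author_id matches an id in authors. Walk through each book:
  - book 1 (The Old House): author_id=1 -> matches Brown
  - book 2 (Distant Shores): author_id=1 -> matches Brown
  - book 3 (Midnight Sun): author_id=2 -> matches Davis
  - book 4 (Hollow Hills): author_id=2 -> matches Davis
  - book 5 (The Last Train): author_id=2 -> matches Davis
  - book 6 (Quiet Streets): author_id=NULL, no match -> dropped
  - book 7 (The Glass Key): author_id=NULL, no match -> dropped
  - book 8 (The Long Road): author_id=3 -> matches Clark
So 2 of 8 rows are dropped.

SQL:
SELECT a.title, b.name AS author
FROM books a
INNER JOIN authors b ON a.author_id = b.id

Result:
title          | author
---------------+-------
The Old House  | Brown 
Distant Shores | Brown 
Midnight Sun   | Davis 
Hollow Hills   | Davis 
The Last Train | Davis 
The Long Road  | Clark 


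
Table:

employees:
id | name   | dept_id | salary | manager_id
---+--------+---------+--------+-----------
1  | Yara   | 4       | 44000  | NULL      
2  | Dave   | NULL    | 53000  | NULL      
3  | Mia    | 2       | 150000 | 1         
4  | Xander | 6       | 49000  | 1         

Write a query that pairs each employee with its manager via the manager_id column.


This is a self-join: employees is joined to a second copy of itself, matching each row's manager_id to another row's id. Use LEFT JOIN so rows with manager_id=NULL are kept.
  - employee 1 (Yara): manager_id=NULL -> NULL
  - employee 2 (Dave): manager_id=NULL -> NULL
  - employee 3 (Mia): manager_id=1 -> Yara
  - employee 4 (Xander): manager_id=1 -> Yara

SQL:
SELECT a.name AS item, b.name AS manager
FROM employees a
LEFT JOIN employees b ON a.manager_id = b.id

Result:
item   | manager
-------+--------
Yara   | NULL   
Dave   | NULL   
Mia    | Yara   
Xander | Yara   


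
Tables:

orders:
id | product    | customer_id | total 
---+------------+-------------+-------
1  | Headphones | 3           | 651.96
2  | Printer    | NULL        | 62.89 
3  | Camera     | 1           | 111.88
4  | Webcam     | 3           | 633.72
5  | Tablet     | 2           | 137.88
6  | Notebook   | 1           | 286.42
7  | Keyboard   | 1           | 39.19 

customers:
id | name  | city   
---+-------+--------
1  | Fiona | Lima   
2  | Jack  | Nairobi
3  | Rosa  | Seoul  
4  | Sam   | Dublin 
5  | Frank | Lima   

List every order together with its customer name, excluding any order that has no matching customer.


INNER JOIN keeps only orders rows whose customer_id matches an id in customers. Walk through each order:
  - order 1 (Headphones): customer_id=3 -> matches Rosa
  - order 2 (Printer): customer_id=NULL, no match -> dropped
  - order 3 (Camera): customer_id=1 -> matches Fiona
  - order 4 (Webcam): customer_id=3 -> matches Rosa
  - order 5 (Tablet): customer_id=2 -> matches Jack
  - order 6 (Notebook): customer_id=1 -> matches Fiona
  - order 7 (Keyboard): customer_id=1 -> matches Fiona
So 1 of 7 rows is dropped.

SQL:
SELECT a.product, b.name AS customer
FROM orders a
INNER JOIN customers b ON a.customer_id = b.id

Result:
product    | customer
-----------+---------
Headphones | Rosa    
Camera     | Fiona   
Webcam     | Rosa    
Tablet     | Jack    
Notebook   | Fiona   
Keyboard   | Fiona   
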